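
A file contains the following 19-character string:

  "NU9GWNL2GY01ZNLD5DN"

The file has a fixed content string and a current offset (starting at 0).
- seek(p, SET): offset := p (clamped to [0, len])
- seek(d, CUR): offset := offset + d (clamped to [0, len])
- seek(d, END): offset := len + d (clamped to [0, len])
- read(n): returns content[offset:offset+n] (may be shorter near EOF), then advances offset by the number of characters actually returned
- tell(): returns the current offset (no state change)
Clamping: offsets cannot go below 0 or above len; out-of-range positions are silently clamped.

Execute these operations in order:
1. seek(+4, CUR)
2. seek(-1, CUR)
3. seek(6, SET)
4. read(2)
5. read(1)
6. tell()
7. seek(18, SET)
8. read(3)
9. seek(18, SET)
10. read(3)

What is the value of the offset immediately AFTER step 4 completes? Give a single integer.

After 1 (seek(+4, CUR)): offset=4
After 2 (seek(-1, CUR)): offset=3
After 3 (seek(6, SET)): offset=6
After 4 (read(2)): returned 'L2', offset=8

Answer: 8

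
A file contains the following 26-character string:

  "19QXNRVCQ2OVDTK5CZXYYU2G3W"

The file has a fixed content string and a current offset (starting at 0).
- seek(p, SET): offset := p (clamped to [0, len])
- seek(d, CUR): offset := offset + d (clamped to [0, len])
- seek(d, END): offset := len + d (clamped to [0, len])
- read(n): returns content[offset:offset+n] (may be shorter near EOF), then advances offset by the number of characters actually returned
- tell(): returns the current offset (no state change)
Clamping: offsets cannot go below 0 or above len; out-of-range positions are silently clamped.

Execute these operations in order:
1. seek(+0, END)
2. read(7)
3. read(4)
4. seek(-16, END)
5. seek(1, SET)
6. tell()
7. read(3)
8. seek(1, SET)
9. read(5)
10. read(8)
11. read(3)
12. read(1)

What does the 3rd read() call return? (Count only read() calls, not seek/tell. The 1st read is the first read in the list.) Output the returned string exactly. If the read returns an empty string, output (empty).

Answer: 9QX

Derivation:
After 1 (seek(+0, END)): offset=26
After 2 (read(7)): returned '', offset=26
After 3 (read(4)): returned '', offset=26
After 4 (seek(-16, END)): offset=10
After 5 (seek(1, SET)): offset=1
After 6 (tell()): offset=1
After 7 (read(3)): returned '9QX', offset=4
After 8 (seek(1, SET)): offset=1
After 9 (read(5)): returned '9QXNR', offset=6
After 10 (read(8)): returned 'VCQ2OVDT', offset=14
After 11 (read(3)): returned 'K5C', offset=17
After 12 (read(1)): returned 'Z', offset=18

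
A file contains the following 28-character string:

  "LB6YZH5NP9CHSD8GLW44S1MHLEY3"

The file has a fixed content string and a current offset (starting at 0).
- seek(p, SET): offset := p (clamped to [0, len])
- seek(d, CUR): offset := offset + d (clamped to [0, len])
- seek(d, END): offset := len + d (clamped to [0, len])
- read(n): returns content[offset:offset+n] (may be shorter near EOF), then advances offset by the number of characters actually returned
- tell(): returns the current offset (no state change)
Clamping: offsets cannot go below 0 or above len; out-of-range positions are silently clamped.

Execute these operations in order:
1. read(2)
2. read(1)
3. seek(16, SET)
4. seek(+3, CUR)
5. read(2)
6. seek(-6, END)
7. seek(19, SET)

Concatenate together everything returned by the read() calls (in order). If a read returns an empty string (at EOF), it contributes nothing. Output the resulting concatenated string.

Answer: LB64S

Derivation:
After 1 (read(2)): returned 'LB', offset=2
After 2 (read(1)): returned '6', offset=3
After 3 (seek(16, SET)): offset=16
After 4 (seek(+3, CUR)): offset=19
After 5 (read(2)): returned '4S', offset=21
After 6 (seek(-6, END)): offset=22
After 7 (seek(19, SET)): offset=19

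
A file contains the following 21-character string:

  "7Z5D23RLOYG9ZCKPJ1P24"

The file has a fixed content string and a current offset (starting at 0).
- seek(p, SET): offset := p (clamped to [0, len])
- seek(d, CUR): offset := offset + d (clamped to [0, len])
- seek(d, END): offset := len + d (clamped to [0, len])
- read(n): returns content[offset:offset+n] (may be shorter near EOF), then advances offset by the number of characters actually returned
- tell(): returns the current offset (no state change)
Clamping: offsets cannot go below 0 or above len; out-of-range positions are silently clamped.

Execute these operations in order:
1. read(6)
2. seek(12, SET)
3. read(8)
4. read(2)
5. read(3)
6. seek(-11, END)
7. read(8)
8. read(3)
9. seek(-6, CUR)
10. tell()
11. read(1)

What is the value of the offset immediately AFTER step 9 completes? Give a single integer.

After 1 (read(6)): returned '7Z5D23', offset=6
After 2 (seek(12, SET)): offset=12
After 3 (read(8)): returned 'ZCKPJ1P2', offset=20
After 4 (read(2)): returned '4', offset=21
After 5 (read(3)): returned '', offset=21
After 6 (seek(-11, END)): offset=10
After 7 (read(8)): returned 'G9ZCKPJ1', offset=18
After 8 (read(3)): returned 'P24', offset=21
After 9 (seek(-6, CUR)): offset=15

Answer: 15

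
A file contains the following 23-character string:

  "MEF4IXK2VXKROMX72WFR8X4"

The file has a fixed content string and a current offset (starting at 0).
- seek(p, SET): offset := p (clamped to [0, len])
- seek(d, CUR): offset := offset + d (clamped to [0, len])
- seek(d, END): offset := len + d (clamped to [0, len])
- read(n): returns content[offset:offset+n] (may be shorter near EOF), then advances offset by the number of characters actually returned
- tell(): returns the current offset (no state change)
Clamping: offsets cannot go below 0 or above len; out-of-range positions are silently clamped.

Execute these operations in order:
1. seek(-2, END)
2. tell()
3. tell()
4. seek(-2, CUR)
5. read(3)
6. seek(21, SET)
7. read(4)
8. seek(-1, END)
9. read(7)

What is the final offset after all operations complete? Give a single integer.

Answer: 23

Derivation:
After 1 (seek(-2, END)): offset=21
After 2 (tell()): offset=21
After 3 (tell()): offset=21
After 4 (seek(-2, CUR)): offset=19
After 5 (read(3)): returned 'R8X', offset=22
After 6 (seek(21, SET)): offset=21
After 7 (read(4)): returned 'X4', offset=23
After 8 (seek(-1, END)): offset=22
After 9 (read(7)): returned '4', offset=23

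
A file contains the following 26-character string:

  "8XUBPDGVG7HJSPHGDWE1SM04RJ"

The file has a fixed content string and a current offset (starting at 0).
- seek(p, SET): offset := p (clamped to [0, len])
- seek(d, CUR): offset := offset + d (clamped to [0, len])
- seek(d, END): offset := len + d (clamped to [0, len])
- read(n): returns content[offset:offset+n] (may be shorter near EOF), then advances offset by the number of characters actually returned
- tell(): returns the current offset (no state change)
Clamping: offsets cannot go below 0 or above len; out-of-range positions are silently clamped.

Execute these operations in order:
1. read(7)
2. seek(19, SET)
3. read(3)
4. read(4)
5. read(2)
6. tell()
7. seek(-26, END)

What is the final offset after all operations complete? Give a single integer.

After 1 (read(7)): returned '8XUBPDG', offset=7
After 2 (seek(19, SET)): offset=19
After 3 (read(3)): returned '1SM', offset=22
After 4 (read(4)): returned '04RJ', offset=26
After 5 (read(2)): returned '', offset=26
After 6 (tell()): offset=26
After 7 (seek(-26, END)): offset=0

Answer: 0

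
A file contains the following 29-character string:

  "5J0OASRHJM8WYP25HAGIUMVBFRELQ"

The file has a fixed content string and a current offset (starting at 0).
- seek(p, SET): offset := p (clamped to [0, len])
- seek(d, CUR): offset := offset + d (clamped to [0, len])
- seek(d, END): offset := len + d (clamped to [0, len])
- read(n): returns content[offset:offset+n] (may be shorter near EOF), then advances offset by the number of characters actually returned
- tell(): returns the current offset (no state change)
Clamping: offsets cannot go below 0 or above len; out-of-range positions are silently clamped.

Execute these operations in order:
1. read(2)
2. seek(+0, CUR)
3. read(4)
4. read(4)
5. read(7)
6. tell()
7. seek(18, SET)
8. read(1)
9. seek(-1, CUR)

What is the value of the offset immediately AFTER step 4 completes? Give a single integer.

Answer: 10

Derivation:
After 1 (read(2)): returned '5J', offset=2
After 2 (seek(+0, CUR)): offset=2
After 3 (read(4)): returned '0OAS', offset=6
After 4 (read(4)): returned 'RHJM', offset=10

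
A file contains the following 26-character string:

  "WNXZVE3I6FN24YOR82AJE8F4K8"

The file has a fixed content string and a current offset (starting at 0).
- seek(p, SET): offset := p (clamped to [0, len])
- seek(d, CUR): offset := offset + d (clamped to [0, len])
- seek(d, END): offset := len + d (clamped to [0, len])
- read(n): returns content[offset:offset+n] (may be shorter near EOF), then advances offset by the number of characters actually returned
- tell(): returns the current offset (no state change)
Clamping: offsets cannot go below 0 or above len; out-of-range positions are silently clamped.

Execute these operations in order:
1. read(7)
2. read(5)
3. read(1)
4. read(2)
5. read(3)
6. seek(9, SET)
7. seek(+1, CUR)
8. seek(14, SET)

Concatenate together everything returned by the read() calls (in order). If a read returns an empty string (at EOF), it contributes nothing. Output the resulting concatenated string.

Answer: WNXZVE3I6FN24YOR82

Derivation:
After 1 (read(7)): returned 'WNXZVE3', offset=7
After 2 (read(5)): returned 'I6FN2', offset=12
After 3 (read(1)): returned '4', offset=13
After 4 (read(2)): returned 'YO', offset=15
After 5 (read(3)): returned 'R82', offset=18
After 6 (seek(9, SET)): offset=9
After 7 (seek(+1, CUR)): offset=10
After 8 (seek(14, SET)): offset=14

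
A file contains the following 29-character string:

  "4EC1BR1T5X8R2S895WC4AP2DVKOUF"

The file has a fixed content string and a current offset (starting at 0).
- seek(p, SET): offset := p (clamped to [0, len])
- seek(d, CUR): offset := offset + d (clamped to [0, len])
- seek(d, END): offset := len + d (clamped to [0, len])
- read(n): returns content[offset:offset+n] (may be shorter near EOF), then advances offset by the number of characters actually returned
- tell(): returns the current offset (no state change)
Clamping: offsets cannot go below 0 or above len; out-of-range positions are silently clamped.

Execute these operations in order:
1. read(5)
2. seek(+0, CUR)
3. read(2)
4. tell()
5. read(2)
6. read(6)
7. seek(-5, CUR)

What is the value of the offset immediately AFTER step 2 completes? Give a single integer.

Answer: 5

Derivation:
After 1 (read(5)): returned '4EC1B', offset=5
After 2 (seek(+0, CUR)): offset=5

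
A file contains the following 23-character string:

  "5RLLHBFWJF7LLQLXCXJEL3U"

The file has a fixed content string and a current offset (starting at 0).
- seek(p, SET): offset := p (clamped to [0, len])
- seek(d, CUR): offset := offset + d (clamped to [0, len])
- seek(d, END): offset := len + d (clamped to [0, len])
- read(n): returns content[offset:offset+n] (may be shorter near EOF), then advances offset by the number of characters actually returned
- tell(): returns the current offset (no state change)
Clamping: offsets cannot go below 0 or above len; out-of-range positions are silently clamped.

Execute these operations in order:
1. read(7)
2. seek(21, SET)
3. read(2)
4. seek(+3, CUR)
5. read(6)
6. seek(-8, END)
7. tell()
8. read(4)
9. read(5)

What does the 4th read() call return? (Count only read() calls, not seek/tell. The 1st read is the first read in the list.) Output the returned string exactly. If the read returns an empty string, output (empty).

Answer: XCXJ

Derivation:
After 1 (read(7)): returned '5RLLHBF', offset=7
After 2 (seek(21, SET)): offset=21
After 3 (read(2)): returned '3U', offset=23
After 4 (seek(+3, CUR)): offset=23
After 5 (read(6)): returned '', offset=23
After 6 (seek(-8, END)): offset=15
After 7 (tell()): offset=15
After 8 (read(4)): returned 'XCXJ', offset=19
After 9 (read(5)): returned 'EL3U', offset=23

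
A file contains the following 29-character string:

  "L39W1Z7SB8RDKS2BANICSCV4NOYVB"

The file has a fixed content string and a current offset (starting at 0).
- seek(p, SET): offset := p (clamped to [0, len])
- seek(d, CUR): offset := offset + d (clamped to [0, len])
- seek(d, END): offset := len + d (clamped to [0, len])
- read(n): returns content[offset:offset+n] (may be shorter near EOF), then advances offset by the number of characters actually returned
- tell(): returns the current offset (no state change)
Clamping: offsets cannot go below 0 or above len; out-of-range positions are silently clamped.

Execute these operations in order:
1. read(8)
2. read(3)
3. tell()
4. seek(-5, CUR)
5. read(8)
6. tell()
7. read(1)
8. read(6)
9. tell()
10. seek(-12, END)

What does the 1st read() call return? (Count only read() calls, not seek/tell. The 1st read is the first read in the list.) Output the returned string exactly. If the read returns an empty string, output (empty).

After 1 (read(8)): returned 'L39W1Z7S', offset=8
After 2 (read(3)): returned 'B8R', offset=11
After 3 (tell()): offset=11
After 4 (seek(-5, CUR)): offset=6
After 5 (read(8)): returned '7SB8RDKS', offset=14
After 6 (tell()): offset=14
After 7 (read(1)): returned '2', offset=15
After 8 (read(6)): returned 'BANICS', offset=21
After 9 (tell()): offset=21
After 10 (seek(-12, END)): offset=17

Answer: L39W1Z7S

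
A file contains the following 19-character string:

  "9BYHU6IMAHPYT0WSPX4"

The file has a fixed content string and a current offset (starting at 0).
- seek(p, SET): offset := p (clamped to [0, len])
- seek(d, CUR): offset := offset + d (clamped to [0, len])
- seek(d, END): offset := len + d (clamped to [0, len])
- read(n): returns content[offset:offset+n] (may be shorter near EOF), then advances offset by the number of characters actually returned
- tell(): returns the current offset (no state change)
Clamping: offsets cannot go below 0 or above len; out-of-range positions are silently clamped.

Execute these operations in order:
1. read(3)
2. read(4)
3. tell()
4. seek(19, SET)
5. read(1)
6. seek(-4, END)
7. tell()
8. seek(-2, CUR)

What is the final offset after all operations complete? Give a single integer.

After 1 (read(3)): returned '9BY', offset=3
After 2 (read(4)): returned 'HU6I', offset=7
After 3 (tell()): offset=7
After 4 (seek(19, SET)): offset=19
After 5 (read(1)): returned '', offset=19
After 6 (seek(-4, END)): offset=15
After 7 (tell()): offset=15
After 8 (seek(-2, CUR)): offset=13

Answer: 13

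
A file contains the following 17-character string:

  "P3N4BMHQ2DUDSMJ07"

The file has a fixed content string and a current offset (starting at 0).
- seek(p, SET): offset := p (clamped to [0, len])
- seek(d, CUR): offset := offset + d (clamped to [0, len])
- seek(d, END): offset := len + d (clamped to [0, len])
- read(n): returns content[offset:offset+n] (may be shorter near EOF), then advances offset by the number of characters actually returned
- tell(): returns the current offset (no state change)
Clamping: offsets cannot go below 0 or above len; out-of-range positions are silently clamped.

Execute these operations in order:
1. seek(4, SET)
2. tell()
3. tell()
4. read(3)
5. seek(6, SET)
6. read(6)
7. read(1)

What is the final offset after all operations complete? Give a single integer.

Answer: 13

Derivation:
After 1 (seek(4, SET)): offset=4
After 2 (tell()): offset=4
After 3 (tell()): offset=4
After 4 (read(3)): returned 'BMH', offset=7
After 5 (seek(6, SET)): offset=6
After 6 (read(6)): returned 'HQ2DUD', offset=12
After 7 (read(1)): returned 'S', offset=13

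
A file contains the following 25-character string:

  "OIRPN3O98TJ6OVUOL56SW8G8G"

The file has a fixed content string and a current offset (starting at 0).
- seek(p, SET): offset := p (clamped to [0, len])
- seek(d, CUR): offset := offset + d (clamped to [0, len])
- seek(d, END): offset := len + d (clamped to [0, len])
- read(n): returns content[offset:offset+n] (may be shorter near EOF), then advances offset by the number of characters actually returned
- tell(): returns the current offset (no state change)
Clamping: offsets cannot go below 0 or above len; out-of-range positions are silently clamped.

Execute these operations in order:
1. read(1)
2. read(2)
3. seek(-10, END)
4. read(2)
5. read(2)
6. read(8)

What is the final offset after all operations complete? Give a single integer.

After 1 (read(1)): returned 'O', offset=1
After 2 (read(2)): returned 'IR', offset=3
After 3 (seek(-10, END)): offset=15
After 4 (read(2)): returned 'OL', offset=17
After 5 (read(2)): returned '56', offset=19
After 6 (read(8)): returned 'SW8G8G', offset=25

Answer: 25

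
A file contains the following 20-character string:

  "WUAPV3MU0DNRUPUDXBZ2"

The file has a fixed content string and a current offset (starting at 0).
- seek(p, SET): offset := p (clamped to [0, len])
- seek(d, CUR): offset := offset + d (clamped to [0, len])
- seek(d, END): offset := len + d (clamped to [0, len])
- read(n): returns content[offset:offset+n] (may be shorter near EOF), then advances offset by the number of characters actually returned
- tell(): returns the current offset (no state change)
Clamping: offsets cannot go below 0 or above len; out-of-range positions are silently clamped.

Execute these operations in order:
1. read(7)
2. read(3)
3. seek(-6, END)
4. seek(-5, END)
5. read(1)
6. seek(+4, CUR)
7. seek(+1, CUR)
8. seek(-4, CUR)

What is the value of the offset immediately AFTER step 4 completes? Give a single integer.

After 1 (read(7)): returned 'WUAPV3M', offset=7
After 2 (read(3)): returned 'U0D', offset=10
After 3 (seek(-6, END)): offset=14
After 4 (seek(-5, END)): offset=15

Answer: 15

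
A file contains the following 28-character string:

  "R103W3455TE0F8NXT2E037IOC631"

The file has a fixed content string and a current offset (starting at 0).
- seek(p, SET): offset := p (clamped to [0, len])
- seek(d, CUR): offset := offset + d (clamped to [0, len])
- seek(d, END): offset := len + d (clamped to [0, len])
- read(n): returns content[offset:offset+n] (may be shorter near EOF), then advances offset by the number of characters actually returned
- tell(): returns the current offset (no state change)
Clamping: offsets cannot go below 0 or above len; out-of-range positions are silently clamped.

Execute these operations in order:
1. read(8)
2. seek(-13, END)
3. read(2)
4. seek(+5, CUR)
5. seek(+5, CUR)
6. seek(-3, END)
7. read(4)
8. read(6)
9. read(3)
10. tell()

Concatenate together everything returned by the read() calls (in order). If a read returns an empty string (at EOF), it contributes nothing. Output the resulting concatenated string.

After 1 (read(8)): returned 'R103W345', offset=8
After 2 (seek(-13, END)): offset=15
After 3 (read(2)): returned 'XT', offset=17
After 4 (seek(+5, CUR)): offset=22
After 5 (seek(+5, CUR)): offset=27
After 6 (seek(-3, END)): offset=25
After 7 (read(4)): returned '631', offset=28
After 8 (read(6)): returned '', offset=28
After 9 (read(3)): returned '', offset=28
After 10 (tell()): offset=28

Answer: R103W345XT631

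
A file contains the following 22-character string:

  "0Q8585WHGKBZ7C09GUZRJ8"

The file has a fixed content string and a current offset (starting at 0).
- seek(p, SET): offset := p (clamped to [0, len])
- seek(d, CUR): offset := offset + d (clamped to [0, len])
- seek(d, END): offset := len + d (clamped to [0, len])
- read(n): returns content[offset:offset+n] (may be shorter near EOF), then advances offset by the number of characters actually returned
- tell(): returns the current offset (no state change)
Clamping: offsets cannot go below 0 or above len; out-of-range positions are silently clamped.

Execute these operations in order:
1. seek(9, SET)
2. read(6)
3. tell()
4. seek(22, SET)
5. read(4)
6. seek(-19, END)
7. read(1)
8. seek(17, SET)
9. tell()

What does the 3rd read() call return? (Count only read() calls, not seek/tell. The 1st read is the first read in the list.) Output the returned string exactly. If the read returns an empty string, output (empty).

Answer: 5

Derivation:
After 1 (seek(9, SET)): offset=9
After 2 (read(6)): returned 'KBZ7C0', offset=15
After 3 (tell()): offset=15
After 4 (seek(22, SET)): offset=22
After 5 (read(4)): returned '', offset=22
After 6 (seek(-19, END)): offset=3
After 7 (read(1)): returned '5', offset=4
After 8 (seek(17, SET)): offset=17
After 9 (tell()): offset=17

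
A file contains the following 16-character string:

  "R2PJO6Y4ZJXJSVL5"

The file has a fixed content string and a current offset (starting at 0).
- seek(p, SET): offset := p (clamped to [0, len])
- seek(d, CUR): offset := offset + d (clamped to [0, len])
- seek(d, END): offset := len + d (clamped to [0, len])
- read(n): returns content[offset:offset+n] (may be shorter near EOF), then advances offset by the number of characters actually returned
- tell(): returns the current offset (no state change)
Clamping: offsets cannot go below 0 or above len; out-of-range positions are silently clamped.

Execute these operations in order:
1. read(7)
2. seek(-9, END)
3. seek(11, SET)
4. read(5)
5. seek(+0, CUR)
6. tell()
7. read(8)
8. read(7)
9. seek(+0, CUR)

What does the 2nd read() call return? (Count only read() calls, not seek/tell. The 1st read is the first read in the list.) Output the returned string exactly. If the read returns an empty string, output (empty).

Answer: JSVL5

Derivation:
After 1 (read(7)): returned 'R2PJO6Y', offset=7
After 2 (seek(-9, END)): offset=7
After 3 (seek(11, SET)): offset=11
After 4 (read(5)): returned 'JSVL5', offset=16
After 5 (seek(+0, CUR)): offset=16
After 6 (tell()): offset=16
After 7 (read(8)): returned '', offset=16
After 8 (read(7)): returned '', offset=16
After 9 (seek(+0, CUR)): offset=16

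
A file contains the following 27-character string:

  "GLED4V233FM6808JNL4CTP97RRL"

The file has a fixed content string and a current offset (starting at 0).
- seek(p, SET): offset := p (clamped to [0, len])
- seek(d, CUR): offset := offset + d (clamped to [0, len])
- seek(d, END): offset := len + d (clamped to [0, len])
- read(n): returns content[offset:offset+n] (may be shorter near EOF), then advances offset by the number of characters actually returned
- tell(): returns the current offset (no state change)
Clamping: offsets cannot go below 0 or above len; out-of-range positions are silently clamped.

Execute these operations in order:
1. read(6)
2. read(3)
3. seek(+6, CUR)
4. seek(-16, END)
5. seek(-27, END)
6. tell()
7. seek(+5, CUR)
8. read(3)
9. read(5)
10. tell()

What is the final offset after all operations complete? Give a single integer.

After 1 (read(6)): returned 'GLED4V', offset=6
After 2 (read(3)): returned '233', offset=9
After 3 (seek(+6, CUR)): offset=15
After 4 (seek(-16, END)): offset=11
After 5 (seek(-27, END)): offset=0
After 6 (tell()): offset=0
After 7 (seek(+5, CUR)): offset=5
After 8 (read(3)): returned 'V23', offset=8
After 9 (read(5)): returned '3FM68', offset=13
After 10 (tell()): offset=13

Answer: 13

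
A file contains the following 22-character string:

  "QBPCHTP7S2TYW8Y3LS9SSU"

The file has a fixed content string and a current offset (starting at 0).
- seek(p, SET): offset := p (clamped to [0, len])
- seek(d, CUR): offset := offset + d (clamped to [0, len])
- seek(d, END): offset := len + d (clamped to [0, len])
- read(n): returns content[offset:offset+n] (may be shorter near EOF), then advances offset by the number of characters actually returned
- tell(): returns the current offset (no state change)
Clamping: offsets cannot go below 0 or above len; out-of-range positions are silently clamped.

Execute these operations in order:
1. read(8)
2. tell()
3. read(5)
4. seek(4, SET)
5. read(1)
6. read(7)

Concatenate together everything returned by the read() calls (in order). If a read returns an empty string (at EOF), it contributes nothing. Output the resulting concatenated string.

Answer: QBPCHTP7S2TYWHTP7S2TY

Derivation:
After 1 (read(8)): returned 'QBPCHTP7', offset=8
After 2 (tell()): offset=8
After 3 (read(5)): returned 'S2TYW', offset=13
After 4 (seek(4, SET)): offset=4
After 5 (read(1)): returned 'H', offset=5
After 6 (read(7)): returned 'TP7S2TY', offset=12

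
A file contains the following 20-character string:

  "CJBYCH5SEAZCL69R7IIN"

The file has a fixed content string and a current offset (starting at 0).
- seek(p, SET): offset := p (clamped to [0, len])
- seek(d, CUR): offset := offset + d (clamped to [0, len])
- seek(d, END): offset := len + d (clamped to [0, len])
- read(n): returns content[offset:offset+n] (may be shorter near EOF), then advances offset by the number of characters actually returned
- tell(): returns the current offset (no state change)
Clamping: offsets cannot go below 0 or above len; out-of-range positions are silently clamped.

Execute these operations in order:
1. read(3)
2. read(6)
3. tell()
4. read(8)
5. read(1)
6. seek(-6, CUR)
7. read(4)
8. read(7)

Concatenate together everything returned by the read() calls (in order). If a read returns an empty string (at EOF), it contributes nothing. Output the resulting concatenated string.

Answer: CJBYCH5SEAZCL69R7IL69R7IIN

Derivation:
After 1 (read(3)): returned 'CJB', offset=3
After 2 (read(6)): returned 'YCH5SE', offset=9
After 3 (tell()): offset=9
After 4 (read(8)): returned 'AZCL69R7', offset=17
After 5 (read(1)): returned 'I', offset=18
After 6 (seek(-6, CUR)): offset=12
After 7 (read(4)): returned 'L69R', offset=16
After 8 (read(7)): returned '7IIN', offset=20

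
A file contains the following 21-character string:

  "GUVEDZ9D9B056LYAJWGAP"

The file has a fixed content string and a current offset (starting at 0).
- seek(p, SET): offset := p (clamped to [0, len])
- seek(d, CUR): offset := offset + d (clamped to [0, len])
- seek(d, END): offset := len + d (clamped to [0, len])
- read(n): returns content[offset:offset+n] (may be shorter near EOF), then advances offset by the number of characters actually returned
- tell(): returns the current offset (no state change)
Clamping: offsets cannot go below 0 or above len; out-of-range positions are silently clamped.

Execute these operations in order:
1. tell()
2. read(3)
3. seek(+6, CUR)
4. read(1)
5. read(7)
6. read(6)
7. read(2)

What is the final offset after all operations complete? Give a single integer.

After 1 (tell()): offset=0
After 2 (read(3)): returned 'GUV', offset=3
After 3 (seek(+6, CUR)): offset=9
After 4 (read(1)): returned 'B', offset=10
After 5 (read(7)): returned '056LYAJ', offset=17
After 6 (read(6)): returned 'WGAP', offset=21
After 7 (read(2)): returned '', offset=21

Answer: 21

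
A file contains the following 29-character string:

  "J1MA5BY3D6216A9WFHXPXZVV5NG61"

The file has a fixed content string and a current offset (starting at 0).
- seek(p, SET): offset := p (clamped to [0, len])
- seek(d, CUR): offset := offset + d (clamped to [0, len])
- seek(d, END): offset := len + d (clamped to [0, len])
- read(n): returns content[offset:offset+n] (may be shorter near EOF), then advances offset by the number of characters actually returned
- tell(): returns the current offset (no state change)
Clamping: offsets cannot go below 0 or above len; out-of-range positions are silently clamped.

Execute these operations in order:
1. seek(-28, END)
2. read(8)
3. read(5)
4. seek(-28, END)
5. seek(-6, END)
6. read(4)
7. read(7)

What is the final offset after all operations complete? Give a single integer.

Answer: 29

Derivation:
After 1 (seek(-28, END)): offset=1
After 2 (read(8)): returned '1MA5BY3D', offset=9
After 3 (read(5)): returned '6216A', offset=14
After 4 (seek(-28, END)): offset=1
After 5 (seek(-6, END)): offset=23
After 6 (read(4)): returned 'V5NG', offset=27
After 7 (read(7)): returned '61', offset=29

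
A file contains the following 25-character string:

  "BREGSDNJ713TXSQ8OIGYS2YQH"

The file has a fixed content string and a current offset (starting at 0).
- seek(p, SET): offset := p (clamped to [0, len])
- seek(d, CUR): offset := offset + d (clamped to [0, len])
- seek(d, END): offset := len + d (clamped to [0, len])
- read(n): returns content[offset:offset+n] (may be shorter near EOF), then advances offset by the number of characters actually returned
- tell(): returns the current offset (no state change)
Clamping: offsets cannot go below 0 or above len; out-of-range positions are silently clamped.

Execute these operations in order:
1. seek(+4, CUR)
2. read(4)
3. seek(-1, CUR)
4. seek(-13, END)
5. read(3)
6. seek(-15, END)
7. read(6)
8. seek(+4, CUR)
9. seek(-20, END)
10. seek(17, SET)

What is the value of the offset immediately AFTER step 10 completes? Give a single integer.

After 1 (seek(+4, CUR)): offset=4
After 2 (read(4)): returned 'SDNJ', offset=8
After 3 (seek(-1, CUR)): offset=7
After 4 (seek(-13, END)): offset=12
After 5 (read(3)): returned 'XSQ', offset=15
After 6 (seek(-15, END)): offset=10
After 7 (read(6)): returned '3TXSQ8', offset=16
After 8 (seek(+4, CUR)): offset=20
After 9 (seek(-20, END)): offset=5
After 10 (seek(17, SET)): offset=17

Answer: 17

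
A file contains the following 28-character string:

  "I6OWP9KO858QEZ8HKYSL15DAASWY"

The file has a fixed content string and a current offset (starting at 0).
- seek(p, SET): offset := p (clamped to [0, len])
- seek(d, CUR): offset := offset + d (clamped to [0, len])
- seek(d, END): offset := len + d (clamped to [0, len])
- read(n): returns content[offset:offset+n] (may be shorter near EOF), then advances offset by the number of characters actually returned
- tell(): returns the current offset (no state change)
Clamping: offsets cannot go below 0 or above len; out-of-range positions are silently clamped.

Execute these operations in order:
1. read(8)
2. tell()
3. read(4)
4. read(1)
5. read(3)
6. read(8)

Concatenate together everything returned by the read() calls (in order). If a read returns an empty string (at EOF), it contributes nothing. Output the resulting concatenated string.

After 1 (read(8)): returned 'I6OWP9KO', offset=8
After 2 (tell()): offset=8
After 3 (read(4)): returned '858Q', offset=12
After 4 (read(1)): returned 'E', offset=13
After 5 (read(3)): returned 'Z8H', offset=16
After 6 (read(8)): returned 'KYSL15DA', offset=24

Answer: I6OWP9KO858QEZ8HKYSL15DA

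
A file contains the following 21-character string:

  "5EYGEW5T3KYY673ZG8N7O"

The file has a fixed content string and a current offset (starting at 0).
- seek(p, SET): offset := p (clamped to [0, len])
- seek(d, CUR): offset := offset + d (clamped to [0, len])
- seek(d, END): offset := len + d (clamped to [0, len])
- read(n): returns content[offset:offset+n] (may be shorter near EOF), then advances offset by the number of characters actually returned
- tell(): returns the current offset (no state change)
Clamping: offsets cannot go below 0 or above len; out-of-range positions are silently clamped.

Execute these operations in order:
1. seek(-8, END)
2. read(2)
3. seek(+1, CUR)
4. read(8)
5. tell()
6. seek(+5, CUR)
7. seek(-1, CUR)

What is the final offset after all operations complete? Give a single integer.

Answer: 20

Derivation:
After 1 (seek(-8, END)): offset=13
After 2 (read(2)): returned '73', offset=15
After 3 (seek(+1, CUR)): offset=16
After 4 (read(8)): returned 'G8N7O', offset=21
After 5 (tell()): offset=21
After 6 (seek(+5, CUR)): offset=21
After 7 (seek(-1, CUR)): offset=20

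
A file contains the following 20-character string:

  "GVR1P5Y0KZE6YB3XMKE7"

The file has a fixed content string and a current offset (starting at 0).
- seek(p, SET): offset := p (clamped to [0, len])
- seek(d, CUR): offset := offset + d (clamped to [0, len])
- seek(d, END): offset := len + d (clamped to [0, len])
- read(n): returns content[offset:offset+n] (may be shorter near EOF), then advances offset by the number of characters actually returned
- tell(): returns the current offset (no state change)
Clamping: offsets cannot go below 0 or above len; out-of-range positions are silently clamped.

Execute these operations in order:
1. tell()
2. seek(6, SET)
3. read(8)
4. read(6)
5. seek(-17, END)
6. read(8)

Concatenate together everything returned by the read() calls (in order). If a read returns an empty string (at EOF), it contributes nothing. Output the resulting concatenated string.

Answer: Y0KZE6YB3XMKE71P5Y0KZE

Derivation:
After 1 (tell()): offset=0
After 2 (seek(6, SET)): offset=6
After 3 (read(8)): returned 'Y0KZE6YB', offset=14
After 4 (read(6)): returned '3XMKE7', offset=20
After 5 (seek(-17, END)): offset=3
After 6 (read(8)): returned '1P5Y0KZE', offset=11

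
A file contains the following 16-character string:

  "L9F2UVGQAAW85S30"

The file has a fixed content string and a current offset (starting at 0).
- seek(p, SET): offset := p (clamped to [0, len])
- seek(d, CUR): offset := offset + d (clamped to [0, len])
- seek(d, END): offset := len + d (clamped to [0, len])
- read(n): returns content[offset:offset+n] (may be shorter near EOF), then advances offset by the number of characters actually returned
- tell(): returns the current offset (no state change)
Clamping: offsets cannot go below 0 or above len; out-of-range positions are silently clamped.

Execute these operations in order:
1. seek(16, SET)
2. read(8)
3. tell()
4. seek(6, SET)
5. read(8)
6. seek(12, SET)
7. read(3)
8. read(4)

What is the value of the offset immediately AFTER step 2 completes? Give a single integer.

After 1 (seek(16, SET)): offset=16
After 2 (read(8)): returned '', offset=16

Answer: 16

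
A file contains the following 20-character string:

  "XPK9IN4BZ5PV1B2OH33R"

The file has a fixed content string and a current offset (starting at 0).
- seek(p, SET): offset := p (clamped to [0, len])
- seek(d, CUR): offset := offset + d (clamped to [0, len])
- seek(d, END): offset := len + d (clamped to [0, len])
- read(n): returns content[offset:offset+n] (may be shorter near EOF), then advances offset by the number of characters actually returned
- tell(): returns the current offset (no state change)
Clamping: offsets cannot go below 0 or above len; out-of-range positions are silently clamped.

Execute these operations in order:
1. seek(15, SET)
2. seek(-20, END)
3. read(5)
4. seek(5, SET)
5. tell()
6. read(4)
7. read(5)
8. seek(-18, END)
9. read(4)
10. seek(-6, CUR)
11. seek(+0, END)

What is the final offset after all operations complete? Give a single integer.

After 1 (seek(15, SET)): offset=15
After 2 (seek(-20, END)): offset=0
After 3 (read(5)): returned 'XPK9I', offset=5
After 4 (seek(5, SET)): offset=5
After 5 (tell()): offset=5
After 6 (read(4)): returned 'N4BZ', offset=9
After 7 (read(5)): returned '5PV1B', offset=14
After 8 (seek(-18, END)): offset=2
After 9 (read(4)): returned 'K9IN', offset=6
After 10 (seek(-6, CUR)): offset=0
After 11 (seek(+0, END)): offset=20

Answer: 20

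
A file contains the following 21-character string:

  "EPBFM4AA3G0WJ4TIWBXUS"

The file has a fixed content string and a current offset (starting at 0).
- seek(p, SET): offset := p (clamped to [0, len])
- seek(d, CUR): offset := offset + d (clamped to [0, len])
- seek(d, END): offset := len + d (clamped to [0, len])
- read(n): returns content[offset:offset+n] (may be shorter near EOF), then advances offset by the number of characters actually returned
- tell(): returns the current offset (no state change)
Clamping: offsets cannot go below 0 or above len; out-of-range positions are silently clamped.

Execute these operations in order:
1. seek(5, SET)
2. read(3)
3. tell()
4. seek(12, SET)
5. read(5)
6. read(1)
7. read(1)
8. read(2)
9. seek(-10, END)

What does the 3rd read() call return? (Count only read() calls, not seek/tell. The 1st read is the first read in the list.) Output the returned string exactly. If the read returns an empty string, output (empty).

After 1 (seek(5, SET)): offset=5
After 2 (read(3)): returned '4AA', offset=8
After 3 (tell()): offset=8
After 4 (seek(12, SET)): offset=12
After 5 (read(5)): returned 'J4TIW', offset=17
After 6 (read(1)): returned 'B', offset=18
After 7 (read(1)): returned 'X', offset=19
After 8 (read(2)): returned 'US', offset=21
After 9 (seek(-10, END)): offset=11

Answer: B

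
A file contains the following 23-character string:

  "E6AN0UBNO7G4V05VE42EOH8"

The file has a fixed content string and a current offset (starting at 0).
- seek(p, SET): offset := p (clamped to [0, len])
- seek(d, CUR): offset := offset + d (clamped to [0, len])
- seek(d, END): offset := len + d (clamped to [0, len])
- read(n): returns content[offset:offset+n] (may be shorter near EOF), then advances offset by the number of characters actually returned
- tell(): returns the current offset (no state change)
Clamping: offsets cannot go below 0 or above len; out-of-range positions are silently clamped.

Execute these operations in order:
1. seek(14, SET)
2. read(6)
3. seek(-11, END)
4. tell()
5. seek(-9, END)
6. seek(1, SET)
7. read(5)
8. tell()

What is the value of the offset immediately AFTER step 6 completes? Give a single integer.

After 1 (seek(14, SET)): offset=14
After 2 (read(6)): returned '5VE42E', offset=20
After 3 (seek(-11, END)): offset=12
After 4 (tell()): offset=12
After 5 (seek(-9, END)): offset=14
After 6 (seek(1, SET)): offset=1

Answer: 1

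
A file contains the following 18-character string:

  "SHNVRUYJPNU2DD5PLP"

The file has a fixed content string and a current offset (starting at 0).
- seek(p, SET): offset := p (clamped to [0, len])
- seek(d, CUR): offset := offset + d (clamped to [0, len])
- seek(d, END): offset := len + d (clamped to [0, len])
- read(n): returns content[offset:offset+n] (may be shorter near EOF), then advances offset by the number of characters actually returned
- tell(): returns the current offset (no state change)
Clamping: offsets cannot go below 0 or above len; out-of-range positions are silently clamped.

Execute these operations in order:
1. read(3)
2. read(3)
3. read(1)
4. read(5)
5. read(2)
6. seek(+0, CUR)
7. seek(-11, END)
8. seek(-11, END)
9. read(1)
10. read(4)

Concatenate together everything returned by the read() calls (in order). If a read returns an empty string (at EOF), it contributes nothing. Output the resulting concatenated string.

After 1 (read(3)): returned 'SHN', offset=3
After 2 (read(3)): returned 'VRU', offset=6
After 3 (read(1)): returned 'Y', offset=7
After 4 (read(5)): returned 'JPNU2', offset=12
After 5 (read(2)): returned 'DD', offset=14
After 6 (seek(+0, CUR)): offset=14
After 7 (seek(-11, END)): offset=7
After 8 (seek(-11, END)): offset=7
After 9 (read(1)): returned 'J', offset=8
After 10 (read(4)): returned 'PNU2', offset=12

Answer: SHNVRUYJPNU2DDJPNU2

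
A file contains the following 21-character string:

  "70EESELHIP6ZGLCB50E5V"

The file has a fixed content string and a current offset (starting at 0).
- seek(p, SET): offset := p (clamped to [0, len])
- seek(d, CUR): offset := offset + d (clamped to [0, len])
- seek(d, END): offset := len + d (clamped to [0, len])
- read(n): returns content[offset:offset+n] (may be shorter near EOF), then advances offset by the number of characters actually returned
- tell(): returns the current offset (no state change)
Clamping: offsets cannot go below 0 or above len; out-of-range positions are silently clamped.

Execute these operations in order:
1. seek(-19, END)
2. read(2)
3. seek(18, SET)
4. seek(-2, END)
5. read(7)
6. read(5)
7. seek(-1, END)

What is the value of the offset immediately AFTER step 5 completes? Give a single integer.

After 1 (seek(-19, END)): offset=2
After 2 (read(2)): returned 'EE', offset=4
After 3 (seek(18, SET)): offset=18
After 4 (seek(-2, END)): offset=19
After 5 (read(7)): returned '5V', offset=21

Answer: 21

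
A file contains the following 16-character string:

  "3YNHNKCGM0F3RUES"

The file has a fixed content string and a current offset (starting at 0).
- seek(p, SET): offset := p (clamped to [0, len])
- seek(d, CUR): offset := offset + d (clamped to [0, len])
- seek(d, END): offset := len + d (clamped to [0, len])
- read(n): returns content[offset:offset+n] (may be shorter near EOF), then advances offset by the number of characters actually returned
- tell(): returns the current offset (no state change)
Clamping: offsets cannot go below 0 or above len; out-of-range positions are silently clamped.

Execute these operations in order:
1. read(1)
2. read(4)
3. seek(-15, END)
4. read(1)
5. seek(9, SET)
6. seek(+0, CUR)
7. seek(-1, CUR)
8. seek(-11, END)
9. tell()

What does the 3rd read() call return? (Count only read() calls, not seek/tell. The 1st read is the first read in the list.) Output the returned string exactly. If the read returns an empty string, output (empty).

Answer: Y

Derivation:
After 1 (read(1)): returned '3', offset=1
After 2 (read(4)): returned 'YNHN', offset=5
After 3 (seek(-15, END)): offset=1
After 4 (read(1)): returned 'Y', offset=2
After 5 (seek(9, SET)): offset=9
After 6 (seek(+0, CUR)): offset=9
After 7 (seek(-1, CUR)): offset=8
After 8 (seek(-11, END)): offset=5
After 9 (tell()): offset=5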